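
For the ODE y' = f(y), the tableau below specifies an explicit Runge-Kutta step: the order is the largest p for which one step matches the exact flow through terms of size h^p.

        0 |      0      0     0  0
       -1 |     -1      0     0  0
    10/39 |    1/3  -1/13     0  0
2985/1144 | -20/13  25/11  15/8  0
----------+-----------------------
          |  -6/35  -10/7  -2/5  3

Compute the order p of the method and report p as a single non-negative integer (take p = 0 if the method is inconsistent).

1

b = (-6/35, -10/7, -2/5, 3)
c = (0, -1, 10/39, 2985/1144)
Ac = (0, 0, 1/13, -1025/572)
Σ b_i: (-6/35)·1 + (-10/7)·1 + (-2/5)·1 + 3·1 = 1 ✓
b·c: (-10/7)·(-1) + (-2/5)·10/39 + 3·2985/1144 = 219911/24024 ≠ 1/2 ⇒ order 1.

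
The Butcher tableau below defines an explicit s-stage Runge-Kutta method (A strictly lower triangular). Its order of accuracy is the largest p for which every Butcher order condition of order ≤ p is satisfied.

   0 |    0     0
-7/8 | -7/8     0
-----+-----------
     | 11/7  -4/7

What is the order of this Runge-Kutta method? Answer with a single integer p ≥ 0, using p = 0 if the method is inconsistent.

2

b = (11/7, -4/7)
c = (0, -7/8)
Σ b_i: 11/7·1 + (-4/7)·1 = 1 ✓
b·c: (-4/7)·(-7/8) = 1/2 ✓; 2 stages ⇒ order 2.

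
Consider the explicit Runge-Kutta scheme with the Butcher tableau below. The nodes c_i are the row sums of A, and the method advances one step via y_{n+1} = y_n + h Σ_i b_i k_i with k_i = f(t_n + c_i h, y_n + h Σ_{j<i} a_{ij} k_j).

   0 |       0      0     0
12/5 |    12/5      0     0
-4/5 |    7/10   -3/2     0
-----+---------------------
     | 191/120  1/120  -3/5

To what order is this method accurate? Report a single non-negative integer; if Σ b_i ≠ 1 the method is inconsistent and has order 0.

b = (191/120, 1/120, -3/5)
c = (0, 12/5, -4/5)
Ac = (0, 0, -18/5)
Σ b_i: 191/120·1 + 1/120·1 + (-3/5)·1 = 1 ✓
b·c: 1/120·12/5 + (-3/5)·(-4/5) = 1/2 ✓
b·c²: 1/120·144/25 + (-3/5)·16/25 = -42/125 ≠ 1/3 ⇒ order 2.
b·Ac: (-3/5)·(-18/5) = 54/25 ≠ 1/6

2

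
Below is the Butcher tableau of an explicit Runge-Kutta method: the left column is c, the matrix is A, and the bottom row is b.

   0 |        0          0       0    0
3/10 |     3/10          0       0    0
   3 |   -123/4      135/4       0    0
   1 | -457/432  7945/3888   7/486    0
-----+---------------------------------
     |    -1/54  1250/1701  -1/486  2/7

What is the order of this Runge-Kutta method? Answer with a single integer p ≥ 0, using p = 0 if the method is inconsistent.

4

b = (-1/54, 1250/1701, -1/486, 2/7)
c = (0, 3/10, 3, 1)
Ac = (0, 0, 81/8, 21/32)
Σ b_i: (-1/54)·1 + 1250/1701·1 + (-1/486)·1 + 2/7·1 = 1 ✓
b·c: 1250/1701·3/10 + (-1/486)·3 + 2/7·1 = 1/2 ✓
b·c²: 1250/1701·9/100 + (-1/486)·9 + 2/7·1 = 1/3 ✓
b·Ac: (-1/486)·81/8 + 2/7·21/32 = 1/6 ✓
b·c³: 1250/1701·27/1000 + (-1/486)·27 + 2/7·1 = 1/4 ✓
b·(c∘Ac): (-1/486)·243/8 + 2/7·21/32 = 1/8 ✓
b·Ac²: (-1/486)·243/80 + 2/7·301/960 = 1/12 ✓
b·A²c: 2/7·7/48 = 1/24 ✓; 4 stages ⇒ order 4.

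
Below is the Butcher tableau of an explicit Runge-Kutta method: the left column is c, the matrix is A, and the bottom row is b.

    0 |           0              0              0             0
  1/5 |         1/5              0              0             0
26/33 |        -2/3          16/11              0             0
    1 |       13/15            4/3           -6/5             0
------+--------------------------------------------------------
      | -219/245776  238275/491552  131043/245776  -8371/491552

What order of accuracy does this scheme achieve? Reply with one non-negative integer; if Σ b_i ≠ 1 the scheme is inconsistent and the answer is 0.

3

b = (-219/245776, 238275/491552, 131043/245776, -8371/491552)
c = (0, 1/5, 26/33, 1)
Ac = (0, 0, 16/55, -112/165)
Σ b_i: (-219/245776)·1 + 238275/491552·1 + 131043/245776·1 + (-8371/491552)·1 = 1 ✓
b·c: 238275/491552·1/5 + 131043/245776·26/33 + (-8371/491552)·1 = 1/2 ✓
b·c²: 238275/491552·1/25 + 131043/245776·676/1089 + (-8371/491552)·1 = 1/3 ✓
b·Ac: 131043/245776·16/55 + (-8371/491552)·(-112/165) = 1/6 ✓
b·c³: 238275/491552·1/125 + 131043/245776·17576/35937 + (-8371/491552)·1 = 15062321/60829560 ≠ 1/4 ⇒ order 3.
b·(c∘Ac): 131043/245776·416/1815 + (-8371/491552)·(-112/165) = 61643/460830 ≠ 1/8
b·Ac²: 131043/245776·16/275 + (-8371/491552)·(-2092/3025) = 1446347/33794200 ≠ 1/12
b·A²c: (-8371/491552)·(-96/275) = 2283/384025 ≠ 1/24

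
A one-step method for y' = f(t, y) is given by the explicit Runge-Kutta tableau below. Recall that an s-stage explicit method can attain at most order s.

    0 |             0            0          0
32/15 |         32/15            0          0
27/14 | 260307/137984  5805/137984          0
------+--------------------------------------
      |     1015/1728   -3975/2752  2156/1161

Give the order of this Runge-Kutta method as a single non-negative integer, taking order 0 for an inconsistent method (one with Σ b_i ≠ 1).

b = (1015/1728, -3975/2752, 2156/1161)
c = (0, 32/15, 27/14)
Ac = (0, 0, 387/4312)
Σ b_i: 1015/1728·1 + (-3975/2752)·1 + 2156/1161·1 = 1 ✓
b·c: (-3975/2752)·32/15 + 2156/1161·27/14 = 1/2 ✓
b·c²: (-3975/2752)·1024/225 + 2156/1161·729/196 = 1/3 ✓
b·Ac: 2156/1161·387/4312 = 1/6 ✓; 3 stages ⇒ order 3.

3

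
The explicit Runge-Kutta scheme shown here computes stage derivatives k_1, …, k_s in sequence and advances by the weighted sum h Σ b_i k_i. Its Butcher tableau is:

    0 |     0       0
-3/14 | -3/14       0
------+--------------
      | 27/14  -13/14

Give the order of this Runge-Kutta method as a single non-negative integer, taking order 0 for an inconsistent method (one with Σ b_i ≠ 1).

1

b = (27/14, -13/14)
c = (0, -3/14)
Σ b_i: 27/14·1 + (-13/14)·1 = 1 ✓
b·c: (-13/14)·(-3/14) = 39/196 ≠ 1/2 ⇒ order 1.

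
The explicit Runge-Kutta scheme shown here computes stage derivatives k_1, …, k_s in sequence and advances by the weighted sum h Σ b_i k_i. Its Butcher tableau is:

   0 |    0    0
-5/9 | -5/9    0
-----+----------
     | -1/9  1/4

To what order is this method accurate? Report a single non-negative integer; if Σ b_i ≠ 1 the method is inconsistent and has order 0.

0

b = (-1/9, 1/4)
c = (0, -5/9)
Σ b_i: (-1/9)·1 + 1/4·1 = 5/36 ≠ 1 ⇒ order 0.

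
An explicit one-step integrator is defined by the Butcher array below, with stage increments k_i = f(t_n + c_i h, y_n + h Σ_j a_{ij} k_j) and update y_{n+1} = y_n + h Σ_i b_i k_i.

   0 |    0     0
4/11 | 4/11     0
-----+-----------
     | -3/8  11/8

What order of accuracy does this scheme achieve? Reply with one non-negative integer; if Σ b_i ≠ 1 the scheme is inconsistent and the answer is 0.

b = (-3/8, 11/8)
c = (0, 4/11)
Σ b_i: (-3/8)·1 + 11/8·1 = 1 ✓
b·c: 11/8·4/11 = 1/2 ✓; 2 stages ⇒ order 2.

2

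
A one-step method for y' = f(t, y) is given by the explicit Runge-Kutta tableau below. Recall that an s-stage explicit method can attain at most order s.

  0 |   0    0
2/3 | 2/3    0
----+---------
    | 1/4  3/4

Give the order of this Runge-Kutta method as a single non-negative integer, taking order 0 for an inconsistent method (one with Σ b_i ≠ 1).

b = (1/4, 3/4)
c = (0, 2/3)
Σ b_i: 1/4·1 + 3/4·1 = 1 ✓
b·c: 3/4·2/3 = 1/2 ✓; 2 stages ⇒ order 2.

2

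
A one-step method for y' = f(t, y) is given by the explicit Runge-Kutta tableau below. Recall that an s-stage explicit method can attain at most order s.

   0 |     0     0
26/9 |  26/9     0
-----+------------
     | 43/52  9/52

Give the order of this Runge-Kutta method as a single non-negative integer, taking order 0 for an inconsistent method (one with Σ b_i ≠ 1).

2

b = (43/52, 9/52)
c = (0, 26/9)
Σ b_i: 43/52·1 + 9/52·1 = 1 ✓
b·c: 9/52·26/9 = 1/2 ✓; 2 stages ⇒ order 2.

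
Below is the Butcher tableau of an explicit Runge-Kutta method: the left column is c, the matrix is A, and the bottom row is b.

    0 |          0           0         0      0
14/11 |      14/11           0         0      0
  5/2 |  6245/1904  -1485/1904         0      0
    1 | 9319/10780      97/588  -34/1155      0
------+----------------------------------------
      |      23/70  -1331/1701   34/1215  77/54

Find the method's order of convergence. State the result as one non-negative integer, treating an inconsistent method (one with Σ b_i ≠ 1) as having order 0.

4

b = (23/70, -1331/1701, 34/1215, 77/54)
c = (0, 14/11, 5/2, 1)
Ac = (0, 0, -135/136, 3/22)
Σ b_i: 23/70·1 + (-1331/1701)·1 + 34/1215·1 + 77/54·1 = 1 ✓
b·c: (-1331/1701)·14/11 + 34/1215·5/2 + 77/54·1 = 1/2 ✓
b·c²: (-1331/1701)·196/121 + 34/1215·25/4 + 77/54·1 = 1/3 ✓
b·Ac: 34/1215·(-135/136) + 77/54·3/22 = 1/6 ✓
b·c³: (-1331/1701)·2744/1331 + 34/1215·125/8 + 77/54·1 = 1/4 ✓
b·(c∘Ac): 34/1215·(-675/272) + 77/54·3/22 = 1/8 ✓
b·Ac²: 34/1215·(-945/748) + 77/54·141/1694 = 1/12 ✓
b·A²c: 77/54·9/308 = 1/24 ✓; 4 stages ⇒ order 4.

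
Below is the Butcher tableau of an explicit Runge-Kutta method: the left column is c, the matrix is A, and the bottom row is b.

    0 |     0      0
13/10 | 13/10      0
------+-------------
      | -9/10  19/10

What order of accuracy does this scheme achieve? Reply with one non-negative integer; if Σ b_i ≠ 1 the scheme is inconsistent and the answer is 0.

b = (-9/10, 19/10)
c = (0, 13/10)
Σ b_i: (-9/10)·1 + 19/10·1 = 1 ✓
b·c: 19/10·13/10 = 247/100 ≠ 1/2 ⇒ order 1.

1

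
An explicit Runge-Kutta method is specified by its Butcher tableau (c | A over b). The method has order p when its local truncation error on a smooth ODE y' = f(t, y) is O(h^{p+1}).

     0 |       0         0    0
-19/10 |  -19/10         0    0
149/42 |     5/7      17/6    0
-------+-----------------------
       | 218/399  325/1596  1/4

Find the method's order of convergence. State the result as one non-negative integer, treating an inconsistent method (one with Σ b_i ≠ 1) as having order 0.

2

b = (218/399, 325/1596, 1/4)
c = (0, -19/10, 149/42)
Ac = (0, 0, -323/60)
Σ b_i: 218/399·1 + 325/1596·1 + 1/4·1 = 1 ✓
b·c: 325/1596·(-19/10) + 1/4·149/42 = 1/2 ✓
b·c²: 325/1596·361/100 + 1/4·22201/1764 = 6847/1764 ≠ 1/3 ⇒ order 2.
b·Ac: 1/4·(-323/60) = -323/240 ≠ 1/6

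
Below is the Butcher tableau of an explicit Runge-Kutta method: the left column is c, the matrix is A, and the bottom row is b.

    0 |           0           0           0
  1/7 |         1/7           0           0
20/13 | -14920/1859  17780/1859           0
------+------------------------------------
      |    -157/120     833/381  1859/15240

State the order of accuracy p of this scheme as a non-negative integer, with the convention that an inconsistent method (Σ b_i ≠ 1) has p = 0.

3

b = (-157/120, 833/381, 1859/15240)
c = (0, 1/7, 20/13)
Ac = (0, 0, 2540/1859)
Σ b_i: (-157/120)·1 + 833/381·1 + 1859/15240·1 = 1 ✓
b·c: 833/381·1/7 + 1859/15240·20/13 = 1/2 ✓
b·c²: 833/381·1/49 + 1859/15240·400/169 = 1/3 ✓
b·Ac: 1859/15240·2540/1859 = 1/6 ✓; 3 stages ⇒ order 3.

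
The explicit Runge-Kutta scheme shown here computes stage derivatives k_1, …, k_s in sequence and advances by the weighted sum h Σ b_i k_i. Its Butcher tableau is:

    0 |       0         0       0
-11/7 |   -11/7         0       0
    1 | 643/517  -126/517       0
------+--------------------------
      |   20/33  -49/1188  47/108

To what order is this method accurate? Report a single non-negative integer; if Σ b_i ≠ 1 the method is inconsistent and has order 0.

3

b = (20/33, -49/1188, 47/108)
c = (0, -11/7, 1)
Ac = (0, 0, 18/47)
Σ b_i: 20/33·1 + (-49/1188)·1 + 47/108·1 = 1 ✓
b·c: (-49/1188)·(-11/7) + 47/108·1 = 1/2 ✓
b·c²: (-49/1188)·121/49 + 47/108·1 = 1/3 ✓
b·Ac: 47/108·18/47 = 1/6 ✓; 3 stages ⇒ order 3.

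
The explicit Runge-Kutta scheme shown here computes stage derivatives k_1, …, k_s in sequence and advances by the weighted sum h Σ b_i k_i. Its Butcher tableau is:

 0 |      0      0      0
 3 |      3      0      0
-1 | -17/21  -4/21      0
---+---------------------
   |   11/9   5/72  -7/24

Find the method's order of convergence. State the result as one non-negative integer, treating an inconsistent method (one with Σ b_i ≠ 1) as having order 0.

b = (11/9, 5/72, -7/24)
c = (0, 3, -1)
Ac = (0, 0, -4/7)
Σ b_i: 11/9·1 + 5/72·1 + (-7/24)·1 = 1 ✓
b·c: 5/72·3 + (-7/24)·(-1) = 1/2 ✓
b·c²: 5/72·9 + (-7/24)·1 = 1/3 ✓
b·Ac: (-7/24)·(-4/7) = 1/6 ✓; 3 stages ⇒ order 3.

3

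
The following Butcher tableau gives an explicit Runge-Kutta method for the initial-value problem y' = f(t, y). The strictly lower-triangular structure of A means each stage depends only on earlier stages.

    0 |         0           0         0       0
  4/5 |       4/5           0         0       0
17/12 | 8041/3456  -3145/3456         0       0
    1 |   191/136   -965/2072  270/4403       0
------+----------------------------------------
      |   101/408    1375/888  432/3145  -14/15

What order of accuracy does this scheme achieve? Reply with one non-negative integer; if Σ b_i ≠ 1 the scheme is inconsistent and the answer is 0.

4

b = (101/408, 1375/888, 432/3145, -14/15)
c = (0, 4/5, 17/12, 1)
Ac = (0, 0, -629/864, -2/7)
Σ b_i: 101/408·1 + 1375/888·1 + 432/3145·1 + (-14/15)·1 = 1 ✓
b·c: 1375/888·4/5 + 432/3145·17/12 + (-14/15)·1 = 1/2 ✓
b·c²: 1375/888·16/25 + 432/3145·289/144 + (-14/15)·1 = 1/3 ✓
b·Ac: 432/3145·(-629/864) + (-14/15)·(-2/7) = 1/6 ✓
b·c³: 1375/888·64/125 + 432/3145·4913/1728 + (-14/15)·1 = 1/4 ✓
b·(c∘Ac): 432/3145·(-10693/10368) + (-14/15)·(-2/7) = 1/8 ✓
b·Ac²: 432/3145·(-629/1080) + (-14/15)·(-7/40) = 1/12 ✓
b·A²c: (-14/15)·(-5/112) = 1/24 ✓; 4 stages ⇒ order 4.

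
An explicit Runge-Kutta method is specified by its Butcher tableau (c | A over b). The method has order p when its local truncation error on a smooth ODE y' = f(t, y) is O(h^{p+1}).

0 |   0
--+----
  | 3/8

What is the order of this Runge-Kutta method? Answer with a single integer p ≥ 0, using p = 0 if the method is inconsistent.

0

b = (3/8)
c = (0)
Σ b_i: 3/8·1 = 3/8 ≠ 1 ⇒ order 0.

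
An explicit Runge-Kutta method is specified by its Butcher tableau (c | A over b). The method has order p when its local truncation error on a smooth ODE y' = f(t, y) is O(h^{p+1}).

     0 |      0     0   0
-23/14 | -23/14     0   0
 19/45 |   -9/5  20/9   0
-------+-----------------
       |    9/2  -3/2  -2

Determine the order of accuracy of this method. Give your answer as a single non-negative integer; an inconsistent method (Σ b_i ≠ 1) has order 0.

b = (9/2, -3/2, -2)
c = (0, -23/14, 19/45)
Ac = (0, 0, -230/63)
Σ b_i: 9/2·1 + (-3/2)·1 + (-2)·1 = 1 ✓
b·c: (-3/2)·(-23/14) + (-2)·19/45 = 2041/1260 ≠ 1/2 ⇒ order 1.

1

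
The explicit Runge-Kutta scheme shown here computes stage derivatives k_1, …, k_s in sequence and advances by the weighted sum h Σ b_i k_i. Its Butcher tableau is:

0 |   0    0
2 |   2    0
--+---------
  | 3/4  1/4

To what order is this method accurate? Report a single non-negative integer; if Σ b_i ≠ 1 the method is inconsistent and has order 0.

b = (3/4, 1/4)
c = (0, 2)
Σ b_i: 3/4·1 + 1/4·1 = 1 ✓
b·c: 1/4·2 = 1/2 ✓; 2 stages ⇒ order 2.

2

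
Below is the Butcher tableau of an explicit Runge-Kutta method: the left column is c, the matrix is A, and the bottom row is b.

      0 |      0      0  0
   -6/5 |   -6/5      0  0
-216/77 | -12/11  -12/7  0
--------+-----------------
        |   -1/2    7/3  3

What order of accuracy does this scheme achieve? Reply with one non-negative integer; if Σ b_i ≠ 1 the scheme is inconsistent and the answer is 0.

0

b = (-1/2, 7/3, 3)
c = (0, -6/5, -216/77)
Ac = (0, 0, 72/35)
Σ b_i: (-1/2)·1 + 7/3·1 + 3·1 = 29/6 ≠ 1 ⇒ order 0.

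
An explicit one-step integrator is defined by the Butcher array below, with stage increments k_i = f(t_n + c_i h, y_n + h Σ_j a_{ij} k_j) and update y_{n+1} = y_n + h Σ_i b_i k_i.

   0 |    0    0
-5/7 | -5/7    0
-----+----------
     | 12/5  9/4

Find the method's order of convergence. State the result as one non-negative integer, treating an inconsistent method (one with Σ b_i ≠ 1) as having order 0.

b = (12/5, 9/4)
c = (0, -5/7)
Σ b_i: 12/5·1 + 9/4·1 = 93/20 ≠ 1 ⇒ order 0.

0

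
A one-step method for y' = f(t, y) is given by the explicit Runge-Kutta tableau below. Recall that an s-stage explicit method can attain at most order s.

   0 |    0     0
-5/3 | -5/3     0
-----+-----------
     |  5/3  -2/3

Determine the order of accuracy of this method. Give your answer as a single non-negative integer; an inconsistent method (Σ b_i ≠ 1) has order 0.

b = (5/3, -2/3)
c = (0, -5/3)
Σ b_i: 5/3·1 + (-2/3)·1 = 1 ✓
b·c: (-2/3)·(-5/3) = 10/9 ≠ 1/2 ⇒ order 1.

1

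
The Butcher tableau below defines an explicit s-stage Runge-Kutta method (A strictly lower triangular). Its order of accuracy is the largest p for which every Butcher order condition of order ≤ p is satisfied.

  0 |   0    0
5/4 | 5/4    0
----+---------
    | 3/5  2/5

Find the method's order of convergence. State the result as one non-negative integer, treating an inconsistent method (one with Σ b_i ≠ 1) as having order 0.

2

b = (3/5, 2/5)
c = (0, 5/4)
Σ b_i: 3/5·1 + 2/5·1 = 1 ✓
b·c: 2/5·5/4 = 1/2 ✓; 2 stages ⇒ order 2.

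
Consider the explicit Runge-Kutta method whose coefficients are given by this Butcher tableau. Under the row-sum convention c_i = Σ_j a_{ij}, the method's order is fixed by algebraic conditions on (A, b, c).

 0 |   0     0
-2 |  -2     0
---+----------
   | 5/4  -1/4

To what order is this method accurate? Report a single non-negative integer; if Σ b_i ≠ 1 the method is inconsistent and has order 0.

2

b = (5/4, -1/4)
c = (0, -2)
Σ b_i: 5/4·1 + (-1/4)·1 = 1 ✓
b·c: (-1/4)·(-2) = 1/2 ✓; 2 stages ⇒ order 2.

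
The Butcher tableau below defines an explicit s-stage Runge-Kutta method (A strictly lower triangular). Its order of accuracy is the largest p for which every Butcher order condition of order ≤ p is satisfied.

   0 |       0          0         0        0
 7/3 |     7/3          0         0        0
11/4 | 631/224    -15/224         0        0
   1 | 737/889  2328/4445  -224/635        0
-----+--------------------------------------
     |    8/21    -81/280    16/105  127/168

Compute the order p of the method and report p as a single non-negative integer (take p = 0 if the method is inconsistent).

4

b = (8/21, -81/280, 16/105, 127/168)
c = (0, 7/3, 11/4, 1)
Ac = (0, 0, -5/32, 32/127)
Σ b_i: 8/21·1 + (-81/280)·1 + 16/105·1 + 127/168·1 = 1 ✓
b·c: (-81/280)·7/3 + 16/105·11/4 + 127/168·1 = 1/2 ✓
b·c²: (-81/280)·49/9 + 16/105·121/16 + 127/168·1 = 1/3 ✓
b·Ac: 16/105·(-5/32) + 127/168·32/127 = 1/6 ✓
b·c³: (-81/280)·343/27 + 16/105·1331/64 + 127/168·1 = 1/4 ✓
b·(c∘Ac): 16/105·(-55/128) + 127/168·32/127 = 1/8 ✓
b·Ac²: 16/105·(-35/96) + 127/168·70/381 = 1/12 ✓
b·A²c: 127/168·7/127 = 1/24 ✓; 4 stages ⇒ order 4.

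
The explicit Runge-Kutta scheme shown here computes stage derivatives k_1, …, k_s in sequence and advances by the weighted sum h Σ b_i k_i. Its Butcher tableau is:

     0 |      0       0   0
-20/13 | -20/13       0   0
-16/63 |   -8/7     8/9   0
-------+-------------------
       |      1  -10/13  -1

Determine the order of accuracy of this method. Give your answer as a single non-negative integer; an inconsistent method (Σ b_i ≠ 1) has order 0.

0

b = (1, -10/13, -1)
c = (0, -20/13, -16/63)
Ac = (0, 0, -160/117)
Σ b_i: 1·1 + (-10/13)·1 + (-1)·1 = -10/13 ≠ 1 ⇒ order 0.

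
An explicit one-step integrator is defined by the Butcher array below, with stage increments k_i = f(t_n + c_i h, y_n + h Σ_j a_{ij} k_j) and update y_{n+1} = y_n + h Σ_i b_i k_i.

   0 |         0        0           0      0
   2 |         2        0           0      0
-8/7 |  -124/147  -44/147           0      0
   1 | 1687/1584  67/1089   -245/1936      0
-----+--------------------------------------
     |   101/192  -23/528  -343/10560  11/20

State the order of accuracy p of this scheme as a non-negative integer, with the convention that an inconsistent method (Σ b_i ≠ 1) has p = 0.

b = (101/192, -23/528, -343/10560, 11/20)
c = (0, 2, -8/7, 1)
Ac = (0, 0, -88/147, 53/198)
Σ b_i: 101/192·1 + (-23/528)·1 + (-343/10560)·1 + 11/20·1 = 1 ✓
b·c: (-23/528)·2 + (-343/10560)·(-8/7) + 11/20·1 = 1/2 ✓
b·c²: (-23/528)·4 + (-343/10560)·64/49 + 11/20·1 = 1/3 ✓
b·Ac: (-343/10560)·(-88/147) + 11/20·53/198 = 1/6 ✓
b·c³: (-23/528)·8 + (-343/10560)·(-512/343) + 11/20·1 = 1/4 ✓
b·(c∘Ac): (-343/10560)·704/1029 + 11/20·53/198 = 1/8 ✓
b·Ac²: (-343/10560)·(-176/147) + 11/20·8/99 = 1/12 ✓
b·A²c: 11/20·5/66 = 1/24 ✓; 4 stages ⇒ order 4.

4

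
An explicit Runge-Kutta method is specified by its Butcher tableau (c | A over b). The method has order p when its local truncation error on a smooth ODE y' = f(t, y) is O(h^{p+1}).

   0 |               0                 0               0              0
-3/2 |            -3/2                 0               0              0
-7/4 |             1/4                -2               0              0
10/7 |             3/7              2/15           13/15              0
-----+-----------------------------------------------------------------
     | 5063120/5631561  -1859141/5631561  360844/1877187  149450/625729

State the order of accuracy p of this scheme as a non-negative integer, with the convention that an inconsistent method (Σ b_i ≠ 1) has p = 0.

3

b = (5063120/5631561, -1859141/5631561, 360844/1877187, 149450/625729)
c = (0, -3/2, -7/4, 10/7)
Ac = (0, 0, 3, -103/60)
Σ b_i: 5063120/5631561·1 + (-1859141/5631561)·1 + 360844/1877187·1 + 149450/625729·1 = 1 ✓
b·c: (-1859141/5631561)·(-3/2) + 360844/1877187·(-7/4) + 149450/625729·10/7 = 1/2 ✓
b·c²: (-1859141/5631561)·9/4 + 360844/1877187·49/16 + 149450/625729·100/49 = 1/3 ✓
b·Ac: 360844/1877187·3 + 149450/625729·(-103/60) = 1/6 ✓
b·c³: (-1859141/5631561)·(-27/8) + 360844/1877187·(-343/64) + 149450/625729·1000/343 = 164055155/210244944 ≠ 1/4 ⇒ order 3.
b·(c∘Ac): 360844/1877187·(-21/4) + 149450/625729·(-103/42) = -2993956/1877187 ≠ 1/8
b·Ac²: 360844/1877187·(-9/2) + 149450/625729·709/240 = -184183/1155192 ≠ 1/12
b·A²c: 149450/625729·13/5 = 29890/48133 ≠ 1/24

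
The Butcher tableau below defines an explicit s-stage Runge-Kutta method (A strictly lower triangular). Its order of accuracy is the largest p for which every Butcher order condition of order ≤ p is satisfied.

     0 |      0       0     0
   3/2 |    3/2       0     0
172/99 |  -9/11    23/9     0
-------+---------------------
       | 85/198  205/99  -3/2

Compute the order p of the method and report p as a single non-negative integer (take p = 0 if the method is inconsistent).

2

b = (85/198, 205/99, -3/2)
c = (0, 3/2, 172/99)
Ac = (0, 0, 23/6)
Σ b_i: 85/198·1 + 205/99·1 + (-3/2)·1 = 1 ✓
b·c: 205/99·3/2 + (-3/2)·172/99 = 1/2 ✓
b·c²: 205/99·9/4 + (-3/2)·29584/9801 = 1717/13068 ≠ 1/3 ⇒ order 2.
b·Ac: (-3/2)·23/6 = -23/4 ≠ 1/6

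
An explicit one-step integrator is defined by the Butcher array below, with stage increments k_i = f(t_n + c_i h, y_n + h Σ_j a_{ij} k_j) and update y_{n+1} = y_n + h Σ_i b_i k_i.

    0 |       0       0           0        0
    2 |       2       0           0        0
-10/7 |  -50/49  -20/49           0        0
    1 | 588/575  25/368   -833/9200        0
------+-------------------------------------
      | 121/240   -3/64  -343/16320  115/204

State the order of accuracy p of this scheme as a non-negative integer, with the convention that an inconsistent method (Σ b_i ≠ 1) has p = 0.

4

b = (121/240, -3/64, -343/16320, 115/204)
c = (0, 2, -10/7, 1)
Ac = (0, 0, -40/49, 61/230)
Σ b_i: 121/240·1 + (-3/64)·1 + (-343/16320)·1 + 115/204·1 = 1 ✓
b·c: (-3/64)·2 + (-343/16320)·(-10/7) + 115/204·1 = 1/2 ✓
b·c²: (-3/64)·4 + (-343/16320)·100/49 + 115/204·1 = 1/3 ✓
b·Ac: (-343/16320)·(-40/49) + 115/204·61/230 = 1/6 ✓
b·c³: (-3/64)·8 + (-343/16320)·(-1000/343) + 115/204·1 = 1/4 ✓
b·(c∘Ac): (-343/16320)·400/343 + 115/204·61/230 = 1/8 ✓
b·Ac²: (-343/16320)·(-80/49) + 115/204·2/23 = 1/12 ✓
b·A²c: 115/204·17/230 = 1/24 ✓; 4 stages ⇒ order 4.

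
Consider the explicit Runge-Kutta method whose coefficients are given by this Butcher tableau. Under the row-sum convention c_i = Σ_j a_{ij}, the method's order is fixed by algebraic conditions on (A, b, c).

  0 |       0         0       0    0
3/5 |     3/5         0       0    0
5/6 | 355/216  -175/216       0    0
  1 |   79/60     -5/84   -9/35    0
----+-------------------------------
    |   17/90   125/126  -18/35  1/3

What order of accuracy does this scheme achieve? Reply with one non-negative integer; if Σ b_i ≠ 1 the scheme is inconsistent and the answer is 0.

4

b = (17/90, 125/126, -18/35, 1/3)
c = (0, 3/5, 5/6, 1)
Ac = (0, 0, -35/72, -1/4)
Σ b_i: 17/90·1 + 125/126·1 + (-18/35)·1 + 1/3·1 = 1 ✓
b·c: 125/126·3/5 + (-18/35)·5/6 + 1/3·1 = 1/2 ✓
b·c²: 125/126·9/25 + (-18/35)·25/36 + 1/3·1 = 1/3 ✓
b·Ac: (-18/35)·(-35/72) + 1/3·(-1/4) = 1/6 ✓
b·c³: 125/126·27/125 + (-18/35)·125/216 + 1/3·1 = 1/4 ✓
b·(c∘Ac): (-18/35)·(-175/432) + 1/3·(-1/4) = 1/8 ✓
b·Ac²: (-18/35)·(-7/24) + 1/3·(-1/5) = 1/12 ✓
b·A²c: 1/3·1/8 = 1/24 ✓; 4 stages ⇒ order 4.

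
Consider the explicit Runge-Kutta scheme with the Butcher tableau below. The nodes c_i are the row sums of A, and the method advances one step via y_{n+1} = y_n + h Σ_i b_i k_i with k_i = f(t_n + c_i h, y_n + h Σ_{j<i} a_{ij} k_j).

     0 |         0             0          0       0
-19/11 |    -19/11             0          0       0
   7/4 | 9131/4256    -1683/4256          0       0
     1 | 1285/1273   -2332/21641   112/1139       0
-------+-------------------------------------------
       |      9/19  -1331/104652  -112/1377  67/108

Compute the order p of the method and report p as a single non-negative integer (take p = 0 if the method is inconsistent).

b = (9/19, -1331/104652, -112/1377, 67/108)
c = (0, -19/11, 7/4, 1)
Ac = (0, 0, 153/224, 24/67)
Σ b_i: 9/19·1 + (-1331/104652)·1 + (-112/1377)·1 + 67/108·1 = 1 ✓
b·c: (-1331/104652)·(-19/11) + (-112/1377)·7/4 + 67/108·1 = 1/2 ✓
b·c²: (-1331/104652)·361/121 + (-112/1377)·49/16 + 67/108·1 = 1/3 ✓
b·Ac: (-112/1377)·153/224 + 67/108·24/67 = 1/6 ✓
b·c³: (-1331/104652)·(-6859/1331) + (-112/1377)·343/64 + 67/108·1 = 1/4 ✓
b·(c∘Ac): (-112/1377)·153/128 + 67/108·24/67 = 1/8 ✓
b·Ac²: (-112/1377)·(-2907/2464) + 67/108·(-15/737) = 1/12 ✓
b·A²c: 67/108·9/134 = 1/24 ✓; 4 stages ⇒ order 4.

4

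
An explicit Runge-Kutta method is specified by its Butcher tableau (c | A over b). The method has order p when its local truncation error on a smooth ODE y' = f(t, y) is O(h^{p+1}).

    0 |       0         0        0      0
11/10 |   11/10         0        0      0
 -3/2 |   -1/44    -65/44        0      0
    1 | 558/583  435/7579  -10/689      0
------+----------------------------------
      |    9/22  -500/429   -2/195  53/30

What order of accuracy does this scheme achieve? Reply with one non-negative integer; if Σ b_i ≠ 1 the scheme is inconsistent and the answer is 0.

b = (9/22, -500/429, -2/195, 53/30)
c = (0, 11/10, -3/2, 1)
Ac = (0, 0, -13/8, 9/106)
Σ b_i: 9/22·1 + (-500/429)·1 + (-2/195)·1 + 53/30·1 = 1 ✓
b·c: (-500/429)·11/10 + (-2/195)·(-3/2) + 53/30·1 = 1/2 ✓
b·c²: (-500/429)·121/100 + (-2/195)·9/4 + 53/30·1 = 1/3 ✓
b·Ac: (-2/195)·(-13/8) + 53/30·9/106 = 1/6 ✓
b·c³: (-500/429)·1331/1000 + (-2/195)·(-27/8) + 53/30·1 = 1/4 ✓
b·(c∘Ac): (-2/195)·39/16 + 53/30·9/106 = 1/8 ✓
b·Ac²: (-2/195)·(-143/80) + 53/30·39/1060 = 1/12 ✓
b·A²c: 53/30·5/212 = 1/24 ✓; 4 stages ⇒ order 4.

4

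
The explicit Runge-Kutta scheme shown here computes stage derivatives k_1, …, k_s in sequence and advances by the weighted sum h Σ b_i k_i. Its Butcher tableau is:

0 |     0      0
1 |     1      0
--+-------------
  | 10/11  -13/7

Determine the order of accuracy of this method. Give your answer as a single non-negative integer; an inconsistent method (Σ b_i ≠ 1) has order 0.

b = (10/11, -13/7)
c = (0, 1)
Σ b_i: 10/11·1 + (-13/7)·1 = -73/77 ≠ 1 ⇒ order 0.

0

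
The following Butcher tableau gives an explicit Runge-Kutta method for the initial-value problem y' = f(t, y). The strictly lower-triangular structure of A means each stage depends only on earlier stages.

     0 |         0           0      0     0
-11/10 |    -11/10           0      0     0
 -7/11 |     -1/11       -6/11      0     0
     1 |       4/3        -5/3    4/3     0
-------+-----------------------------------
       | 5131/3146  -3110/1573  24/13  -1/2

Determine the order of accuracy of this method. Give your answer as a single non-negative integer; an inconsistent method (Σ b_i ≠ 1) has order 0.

2

b = (5131/3146, -3110/1573, 24/13, -1/2)
c = (0, -11/10, -7/11, 1)
Ac = (0, 0, 3/5, 65/66)
Σ b_i: 5131/3146·1 + (-3110/1573)·1 + 24/13·1 + (-1/2)·1 = 1 ✓
b·c: (-3110/1573)·(-11/10) + 24/13·(-7/11) + (-1/2)·1 = 1/2 ✓
b·c²: (-3110/1573)·121/100 + 24/13·49/121 + (-1/2)·1 = -16868/7865 ≠ 1/3 ⇒ order 2.
b·Ac: 24/13·3/5 + (-1/2)·65/66 = 5279/8580 ≠ 1/6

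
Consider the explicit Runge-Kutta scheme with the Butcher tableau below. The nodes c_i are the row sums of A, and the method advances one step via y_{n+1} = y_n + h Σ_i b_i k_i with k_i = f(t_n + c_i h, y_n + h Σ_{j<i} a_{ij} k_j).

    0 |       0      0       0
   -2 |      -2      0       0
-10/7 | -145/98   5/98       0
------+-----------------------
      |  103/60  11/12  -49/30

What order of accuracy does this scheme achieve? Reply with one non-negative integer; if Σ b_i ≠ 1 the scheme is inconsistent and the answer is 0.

3

b = (103/60, 11/12, -49/30)
c = (0, -2, -10/7)
Ac = (0, 0, -5/49)
Σ b_i: 103/60·1 + 11/12·1 + (-49/30)·1 = 1 ✓
b·c: 11/12·(-2) + (-49/30)·(-10/7) = 1/2 ✓
b·c²: 11/12·4 + (-49/30)·100/49 = 1/3 ✓
b·Ac: (-49/30)·(-5/49) = 1/6 ✓; 3 stages ⇒ order 3.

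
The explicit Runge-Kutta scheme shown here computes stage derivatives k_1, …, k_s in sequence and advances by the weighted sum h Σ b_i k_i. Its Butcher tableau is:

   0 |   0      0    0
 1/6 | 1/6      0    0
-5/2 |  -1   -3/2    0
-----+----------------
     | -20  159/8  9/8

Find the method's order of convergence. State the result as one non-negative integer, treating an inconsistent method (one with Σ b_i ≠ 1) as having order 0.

2

b = (-20, 159/8, 9/8)
c = (0, 1/6, -5/2)
Ac = (0, 0, -1/4)
Σ b_i: (-20)·1 + 159/8·1 + 9/8·1 = 1 ✓
b·c: 159/8·1/6 + 9/8·(-5/2) = 1/2 ✓
b·c²: 159/8·1/36 + 9/8·25/4 = 91/12 ≠ 1/3 ⇒ order 2.
b·Ac: 9/8·(-1/4) = -9/32 ≠ 1/6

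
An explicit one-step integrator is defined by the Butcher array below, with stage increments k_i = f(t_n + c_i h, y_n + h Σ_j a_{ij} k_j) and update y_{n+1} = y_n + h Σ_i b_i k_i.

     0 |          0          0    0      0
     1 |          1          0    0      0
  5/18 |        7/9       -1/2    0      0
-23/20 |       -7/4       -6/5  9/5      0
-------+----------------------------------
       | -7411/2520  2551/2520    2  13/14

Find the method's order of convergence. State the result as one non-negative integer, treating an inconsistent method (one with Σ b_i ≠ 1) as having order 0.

b = (-7411/2520, 2551/2520, 2, 13/14)
c = (0, 1, 5/18, -23/20)
Ac = (0, 0, -1/2, -7/10)
Σ b_i: (-7411/2520)·1 + 2551/2520·1 + 2·1 + 13/14·1 = 1 ✓
b·c: 2551/2520·1 + 2·5/18 + 13/14·(-23/20) = 1/2 ✓
b·c²: 2551/2520·1 + 2·25/324 + 13/14·529/400 = 1086217/453600 ≠ 1/3 ⇒ order 2.
b·Ac: 2·(-1/2) + 13/14·(-7/10) = -33/20 ≠ 1/6

2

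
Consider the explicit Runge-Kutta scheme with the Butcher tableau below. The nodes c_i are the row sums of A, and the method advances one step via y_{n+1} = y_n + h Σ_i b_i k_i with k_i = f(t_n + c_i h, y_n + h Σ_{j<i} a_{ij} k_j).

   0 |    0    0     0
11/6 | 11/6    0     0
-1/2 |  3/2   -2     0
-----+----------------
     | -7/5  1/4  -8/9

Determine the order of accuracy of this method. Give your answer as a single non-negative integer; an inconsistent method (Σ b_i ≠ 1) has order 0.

0

b = (-7/5, 1/4, -8/9)
c = (0, 11/6, -1/2)
Ac = (0, 0, -11/3)
Σ b_i: (-7/5)·1 + 1/4·1 + (-8/9)·1 = -367/180 ≠ 1 ⇒ order 0.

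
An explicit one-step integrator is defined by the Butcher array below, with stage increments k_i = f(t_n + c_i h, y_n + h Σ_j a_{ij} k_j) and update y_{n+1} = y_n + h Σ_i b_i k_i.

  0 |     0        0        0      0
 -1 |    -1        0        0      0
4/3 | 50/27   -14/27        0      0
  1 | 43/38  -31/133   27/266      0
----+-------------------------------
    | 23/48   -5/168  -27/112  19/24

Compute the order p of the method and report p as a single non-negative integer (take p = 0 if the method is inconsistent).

b = (23/48, -5/168, -27/112, 19/24)
c = (0, -1, 4/3, 1)
Ac = (0, 0, 14/27, 7/19)
Σ b_i: 23/48·1 + (-5/168)·1 + (-27/112)·1 + 19/24·1 = 1 ✓
b·c: (-5/168)·(-1) + (-27/112)·4/3 + 19/24·1 = 1/2 ✓
b·c²: (-5/168)·1 + (-27/112)·16/9 + 19/24·1 = 1/3 ✓
b·Ac: (-27/112)·14/27 + 19/24·7/19 = 1/6 ✓
b·c³: (-5/168)·(-1) + (-27/112)·64/27 + 19/24·1 = 1/4 ✓
b·(c∘Ac): (-27/112)·56/81 + 19/24·7/19 = 1/8 ✓
b·Ac²: (-27/112)·(-14/27) + 19/24·(-1/19) = 1/12 ✓
b·A²c: 19/24·1/19 = 1/24 ✓; 4 stages ⇒ order 4.

4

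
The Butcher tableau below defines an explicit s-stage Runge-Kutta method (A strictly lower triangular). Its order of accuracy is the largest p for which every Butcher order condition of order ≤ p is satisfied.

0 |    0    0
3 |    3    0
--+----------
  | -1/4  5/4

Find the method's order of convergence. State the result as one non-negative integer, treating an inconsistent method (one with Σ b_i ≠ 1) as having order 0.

1

b = (-1/4, 5/4)
c = (0, 3)
Σ b_i: (-1/4)·1 + 5/4·1 = 1 ✓
b·c: 5/4·3 = 15/4 ≠ 1/2 ⇒ order 1.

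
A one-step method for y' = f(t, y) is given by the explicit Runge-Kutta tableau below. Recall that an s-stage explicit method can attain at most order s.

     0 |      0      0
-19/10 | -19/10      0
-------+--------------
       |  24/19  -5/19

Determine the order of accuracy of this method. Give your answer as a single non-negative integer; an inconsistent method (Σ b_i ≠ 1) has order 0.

2

b = (24/19, -5/19)
c = (0, -19/10)
Σ b_i: 24/19·1 + (-5/19)·1 = 1 ✓
b·c: (-5/19)·(-19/10) = 1/2 ✓; 2 stages ⇒ order 2.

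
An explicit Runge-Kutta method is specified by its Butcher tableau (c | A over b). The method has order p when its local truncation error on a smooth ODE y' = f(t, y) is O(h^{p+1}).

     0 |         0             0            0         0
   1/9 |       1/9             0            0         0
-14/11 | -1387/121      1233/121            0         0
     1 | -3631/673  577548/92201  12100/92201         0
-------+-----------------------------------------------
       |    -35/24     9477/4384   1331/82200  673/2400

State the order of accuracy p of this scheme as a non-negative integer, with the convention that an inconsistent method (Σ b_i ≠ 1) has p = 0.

4

b = (-35/24, 9477/4384, 1331/82200, 673/2400)
c = (0, 1/9, -14/11, 1)
Ac = (0, 0, 137/121, 356/673)
Σ b_i: (-35/24)·1 + 9477/4384·1 + 1331/82200·1 + 673/2400·1 = 1 ✓
b·c: 9477/4384·1/9 + 1331/82200·(-14/11) + 673/2400·1 = 1/2 ✓
b·c²: 9477/4384·1/81 + 1331/82200·196/121 + 673/2400·1 = 1/3 ✓
b·Ac: 1331/82200·137/121 + 673/2400·356/673 = 1/6 ✓
b·c³: 9477/4384·1/729 + 1331/82200·(-2744/1331) + 673/2400·1 = 1/4 ✓
b·(c∘Ac): 1331/82200·(-1918/1331) + 673/2400·356/673 = 1/8 ✓
b·Ac²: 1331/82200·137/1089 + 673/2400·1756/6057 = 1/12 ✓
b·A²c: 673/2400·100/673 = 1/24 ✓; 4 stages ⇒ order 4.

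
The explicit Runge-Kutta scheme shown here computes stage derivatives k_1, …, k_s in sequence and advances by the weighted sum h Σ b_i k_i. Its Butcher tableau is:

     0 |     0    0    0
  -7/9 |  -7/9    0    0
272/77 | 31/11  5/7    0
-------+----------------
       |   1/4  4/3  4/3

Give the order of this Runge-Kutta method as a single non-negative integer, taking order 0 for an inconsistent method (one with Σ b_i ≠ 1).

0

b = (1/4, 4/3, 4/3)
c = (0, -7/9, 272/77)
Ac = (0, 0, -5/9)
Σ b_i: 1/4·1 + 4/3·1 + 4/3·1 = 35/12 ≠ 1 ⇒ order 0.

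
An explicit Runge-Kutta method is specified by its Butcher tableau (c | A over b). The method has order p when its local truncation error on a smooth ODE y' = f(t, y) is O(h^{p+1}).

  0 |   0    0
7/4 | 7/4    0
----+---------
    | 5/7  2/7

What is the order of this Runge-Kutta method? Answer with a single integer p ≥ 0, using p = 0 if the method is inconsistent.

b = (5/7, 2/7)
c = (0, 7/4)
Σ b_i: 5/7·1 + 2/7·1 = 1 ✓
b·c: 2/7·7/4 = 1/2 ✓; 2 stages ⇒ order 2.

2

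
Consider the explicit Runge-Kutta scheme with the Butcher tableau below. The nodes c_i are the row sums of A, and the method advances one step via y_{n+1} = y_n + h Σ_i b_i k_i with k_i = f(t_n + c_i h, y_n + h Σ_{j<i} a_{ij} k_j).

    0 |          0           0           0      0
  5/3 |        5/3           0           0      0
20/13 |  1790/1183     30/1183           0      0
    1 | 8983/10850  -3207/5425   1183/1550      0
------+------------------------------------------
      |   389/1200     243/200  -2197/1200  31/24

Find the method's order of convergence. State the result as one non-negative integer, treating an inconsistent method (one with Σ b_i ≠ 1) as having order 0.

b = (389/1200, 243/200, -2197/1200, 31/24)
c = (0, 5/3, 20/13, 1)
Ac = (0, 0, 50/1183, 41/217)
Σ b_i: 389/1200·1 + 243/200·1 + (-2197/1200)·1 + 31/24·1 = 1 ✓
b·c: 243/200·5/3 + (-2197/1200)·20/13 + 31/24·1 = 1/2 ✓
b·c²: 243/200·25/9 + (-2197/1200)·400/169 + 31/24·1 = 1/3 ✓
b·Ac: (-2197/1200)·50/1183 + 31/24·41/217 = 1/6 ✓
b·c³: 243/200·125/27 + (-2197/1200)·8000/2197 + 31/24·1 = 1/4 ✓
b·(c∘Ac): (-2197/1200)·1000/15379 + 31/24·41/217 = 1/8 ✓
b·Ac²: (-2197/1200)·250/3549 + 31/24·107/651 = 1/12 ✓
b·A²c: 31/24·1/31 = 1/24 ✓; 4 stages ⇒ order 4.

4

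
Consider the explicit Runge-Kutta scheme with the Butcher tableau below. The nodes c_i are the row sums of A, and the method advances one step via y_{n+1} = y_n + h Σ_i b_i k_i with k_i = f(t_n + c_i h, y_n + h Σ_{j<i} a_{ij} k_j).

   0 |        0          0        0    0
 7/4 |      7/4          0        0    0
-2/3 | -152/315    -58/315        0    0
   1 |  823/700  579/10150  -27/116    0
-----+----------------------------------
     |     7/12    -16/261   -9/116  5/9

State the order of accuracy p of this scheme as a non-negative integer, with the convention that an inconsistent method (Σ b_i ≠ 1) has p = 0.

b = (7/12, -16/261, -9/116, 5/9)
c = (0, 7/4, -2/3, 1)
Ac = (0, 0, -29/90, 51/200)
Σ b_i: 7/12·1 + (-16/261)·1 + (-9/116)·1 + 5/9·1 = 1 ✓
b·c: (-16/261)·7/4 + (-9/116)·(-2/3) + 5/9·1 = 1/2 ✓
b·c²: (-16/261)·49/16 + (-9/116)·4/9 + 5/9·1 = 1/3 ✓
b·Ac: (-9/116)·(-29/90) + 5/9·51/200 = 1/6 ✓
b·c³: (-16/261)·343/64 + (-9/116)·(-8/27) + 5/9·1 = 1/4 ✓
b·(c∘Ac): (-9/116)·29/135 + 5/9·51/200 = 1/8 ✓
b·Ac²: (-9/116)·(-203/360) + 5/9·57/800 = 1/12 ✓
b·A²c: 5/9·3/40 = 1/24 ✓; 4 stages ⇒ order 4.

4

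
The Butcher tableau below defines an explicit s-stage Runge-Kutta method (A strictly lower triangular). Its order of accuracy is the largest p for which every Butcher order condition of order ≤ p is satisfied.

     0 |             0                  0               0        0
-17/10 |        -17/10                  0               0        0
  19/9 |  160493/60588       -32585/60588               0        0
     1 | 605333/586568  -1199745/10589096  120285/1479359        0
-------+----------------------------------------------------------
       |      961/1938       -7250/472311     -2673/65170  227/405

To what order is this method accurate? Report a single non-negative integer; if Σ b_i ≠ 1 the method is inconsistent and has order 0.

b = (961/1938, -7250/472311, -2673/65170, 227/405)
c = (0, -17/10, 19/9, 1)
Ac = (0, 0, 6517/7128, 1323/3632)
Σ b_i: 961/1938·1 + (-7250/472311)·1 + (-2673/65170)·1 + 227/405·1 = 1 ✓
b·c: (-7250/472311)·(-17/10) + (-2673/65170)·19/9 + 227/405·1 = 1/2 ✓
b·c²: (-7250/472311)·289/100 + (-2673/65170)·361/81 + 227/405·1 = 1/3 ✓
b·Ac: (-2673/65170)·6517/7128 + 227/405·1323/3632 = 1/6 ✓
b·c³: (-7250/472311)·(-4913/1000) + (-2673/65170)·6859/729 + 227/405·1 = 1/4 ✓
b·(c∘Ac): (-2673/65170)·123823/64152 + 227/405·1323/3632 = 1/8 ✓
b·Ac²: (-2673/65170)·(-110789/71280) + 227/405·1269/36320 = 1/12 ✓
b·A²c: 227/405·135/1816 = 1/24 ✓; 4 stages ⇒ order 4.

4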